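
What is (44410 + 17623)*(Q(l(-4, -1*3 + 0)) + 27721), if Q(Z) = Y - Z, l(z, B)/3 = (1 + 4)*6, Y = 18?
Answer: 1715150417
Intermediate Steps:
l(z, B) = 90 (l(z, B) = 3*((1 + 4)*6) = 3*(5*6) = 3*30 = 90)
Q(Z) = 18 - Z
(44410 + 17623)*(Q(l(-4, -1*3 + 0)) + 27721) = (44410 + 17623)*((18 - 1*90) + 27721) = 62033*((18 - 90) + 27721) = 62033*(-72 + 27721) = 62033*27649 = 1715150417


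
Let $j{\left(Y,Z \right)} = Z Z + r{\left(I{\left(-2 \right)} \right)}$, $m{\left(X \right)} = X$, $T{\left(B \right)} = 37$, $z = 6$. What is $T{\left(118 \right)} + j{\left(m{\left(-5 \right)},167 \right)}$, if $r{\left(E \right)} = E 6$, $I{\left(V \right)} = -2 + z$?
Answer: $27950$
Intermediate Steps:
$I{\left(V \right)} = 4$ ($I{\left(V \right)} = -2 + 6 = 4$)
$r{\left(E \right)} = 6 E$
$j{\left(Y,Z \right)} = 24 + Z^{2}$ ($j{\left(Y,Z \right)} = Z Z + 6 \cdot 4 = Z^{2} + 24 = 24 + Z^{2}$)
$T{\left(118 \right)} + j{\left(m{\left(-5 \right)},167 \right)} = 37 + \left(24 + 167^{2}\right) = 37 + \left(24 + 27889\right) = 37 + 27913 = 27950$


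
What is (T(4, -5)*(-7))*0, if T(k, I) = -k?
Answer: 0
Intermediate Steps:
(T(4, -5)*(-7))*0 = (-1*4*(-7))*0 = -4*(-7)*0 = 28*0 = 0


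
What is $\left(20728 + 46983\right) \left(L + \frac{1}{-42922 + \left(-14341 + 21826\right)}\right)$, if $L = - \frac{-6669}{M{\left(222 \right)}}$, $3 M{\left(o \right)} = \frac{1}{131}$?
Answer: $\frac{6288824050578608}{35437} \approx 1.7746 \cdot 10^{11}$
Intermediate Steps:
$M{\left(o \right)} = \frac{1}{393}$ ($M{\left(o \right)} = \frac{1}{3 \cdot 131} = \frac{1}{3} \cdot \frac{1}{131} = \frac{1}{393}$)
$L = 2620917$ ($L = - \left(-6669\right) \frac{1}{\frac{1}{393}} = - \left(-6669\right) 393 = \left(-1\right) \left(-2620917\right) = 2620917$)
$\left(20728 + 46983\right) \left(L + \frac{1}{-42922 + \left(-14341 + 21826\right)}\right) = \left(20728 + 46983\right) \left(2620917 + \frac{1}{-42922 + \left(-14341 + 21826\right)}\right) = 67711 \left(2620917 + \frac{1}{-42922 + 7485}\right) = 67711 \left(2620917 + \frac{1}{-35437}\right) = 67711 \left(2620917 - \frac{1}{35437}\right) = 67711 \cdot \frac{92877435728}{35437} = \frac{6288824050578608}{35437}$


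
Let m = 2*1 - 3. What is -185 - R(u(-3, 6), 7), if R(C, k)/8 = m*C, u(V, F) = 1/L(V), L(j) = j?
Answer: -563/3 ≈ -187.67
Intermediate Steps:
m = -1 (m = 2 - 3 = -1)
u(V, F) = 1/V
R(C, k) = -8*C (R(C, k) = 8*(-C) = -8*C)
-185 - R(u(-3, 6), 7) = -185 - (-8)/(-3) = -185 - (-8)*(-1)/3 = -185 - 1*8/3 = -185 - 8/3 = -563/3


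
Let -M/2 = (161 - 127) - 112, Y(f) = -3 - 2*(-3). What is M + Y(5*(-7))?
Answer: 159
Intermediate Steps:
Y(f) = 3 (Y(f) = -3 + 6 = 3)
M = 156 (M = -2*((161 - 127) - 112) = -2*(34 - 112) = -2*(-78) = 156)
M + Y(5*(-7)) = 156 + 3 = 159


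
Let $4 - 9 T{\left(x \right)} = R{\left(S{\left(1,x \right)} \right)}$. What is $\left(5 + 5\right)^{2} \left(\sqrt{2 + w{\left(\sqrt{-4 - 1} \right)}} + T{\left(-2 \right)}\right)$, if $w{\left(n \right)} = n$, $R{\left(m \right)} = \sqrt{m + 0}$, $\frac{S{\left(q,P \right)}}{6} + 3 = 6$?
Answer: $\frac{400}{9} + 100 \sqrt{2 + i \sqrt{5}} - \frac{100 \sqrt{2}}{3} \approx 155.42 + 70.711 i$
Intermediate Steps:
$S{\left(q,P \right)} = 18$ ($S{\left(q,P \right)} = -18 + 6 \cdot 6 = -18 + 36 = 18$)
$R{\left(m \right)} = \sqrt{m}$
$T{\left(x \right)} = \frac{4}{9} - \frac{\sqrt{2}}{3}$ ($T{\left(x \right)} = \frac{4}{9} - \frac{\sqrt{18}}{9} = \frac{4}{9} - \frac{3 \sqrt{2}}{9} = \frac{4}{9} - \frac{\sqrt{2}}{3}$)
$\left(5 + 5\right)^{2} \left(\sqrt{2 + w{\left(\sqrt{-4 - 1} \right)}} + T{\left(-2 \right)}\right) = \left(5 + 5\right)^{2} \left(\sqrt{2 + \sqrt{-4 - 1}} + \left(\frac{4}{9} - \frac{\sqrt{2}}{3}\right)\right) = 10^{2} \left(\sqrt{2 + \sqrt{-5}} + \left(\frac{4}{9} - \frac{\sqrt{2}}{3}\right)\right) = 100 \left(\sqrt{2 + i \sqrt{5}} + \left(\frac{4}{9} - \frac{\sqrt{2}}{3}\right)\right) = 100 \left(\frac{4}{9} + \sqrt{2 + i \sqrt{5}} - \frac{\sqrt{2}}{3}\right) = \frac{400}{9} + 100 \sqrt{2 + i \sqrt{5}} - \frac{100 \sqrt{2}}{3}$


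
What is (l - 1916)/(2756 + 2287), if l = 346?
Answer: -1570/5043 ≈ -0.31132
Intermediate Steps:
(l - 1916)/(2756 + 2287) = (346 - 1916)/(2756 + 2287) = -1570/5043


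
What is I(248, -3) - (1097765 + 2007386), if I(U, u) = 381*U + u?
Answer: -3010666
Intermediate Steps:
I(U, u) = u + 381*U
I(248, -3) - (1097765 + 2007386) = (-3 + 381*248) - (1097765 + 2007386) = (-3 + 94488) - 1*3105151 = 94485 - 3105151 = -3010666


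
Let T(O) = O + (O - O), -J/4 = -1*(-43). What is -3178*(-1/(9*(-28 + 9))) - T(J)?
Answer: 26234/171 ≈ 153.42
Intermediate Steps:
J = -172 (J = -(-4)*(-43) = -4*43 = -172)
T(O) = O (T(O) = O + 0 = O)
-3178*(-1/(9*(-28 + 9))) - T(J) = -3178*(-1/(9*(-28 + 9))) - 1*(-172) = -3178/((-19*(-9))) + 172 = -3178/171 + 172 = 26234/171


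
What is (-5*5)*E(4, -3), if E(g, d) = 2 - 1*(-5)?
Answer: -175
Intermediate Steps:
E(g, d) = 7 (E(g, d) = 2 + 5 = 7)
(-5*5)*E(4, -3) = -5*5*7 = -25*7 = -175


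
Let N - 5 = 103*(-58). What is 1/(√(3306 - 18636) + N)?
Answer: -5969/35644291 - I*√15330/35644291 ≈ -0.00016746 - 3.4736e-6*I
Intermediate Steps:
N = -5969 (N = 5 + 103*(-58) = 5 - 5974 = -5969)
1/(√(3306 - 18636) + N) = 1/(√(3306 - 18636) - 5969) = 1/(√(-15330) - 5969) = 1/(I*√15330 - 5969) = 1/(-5969 + I*√15330)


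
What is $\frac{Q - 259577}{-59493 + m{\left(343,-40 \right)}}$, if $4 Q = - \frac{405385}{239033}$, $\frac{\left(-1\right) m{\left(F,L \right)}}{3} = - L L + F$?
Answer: $\frac{248190281549}{53277587304} \approx 4.6584$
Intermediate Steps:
$m{\left(F,L \right)} = - 3 F + 3 L^{2}$ ($m{\left(F,L \right)} = - 3 \left(- L L + F\right) = - 3 \left(- L^{2} + F\right) = - 3 \left(F - L^{2}\right) = - 3 F + 3 L^{2}$)
$Q = - \frac{405385}{956132}$ ($Q = \frac{\left(-405385\right) \frac{1}{239033}}{4} = \frac{1}{4} \left(- \frac{405385}{239033}\right) = - \frac{405385}{956132} \approx -0.42398$)
$\frac{Q - 259577}{-59493 + m{\left(343,-40 \right)}} = \frac{- \frac{405385}{956132} - 259577}{-59493 + \left(\left(-3\right) 343 + 3 \left(-40\right)^{2}\right)} = - \frac{248190281549}{956132 \left(-59493 + \left(-1029 + 3 \cdot 1600\right)\right)} = - \frac{248190281549}{956132 \left(-59493 + \left(-1029 + 4800\right)\right)} = - \frac{248190281549}{956132 \left(-59493 + 3771\right)} = - \frac{248190281549}{956132 \left(-55722\right)} = \left(- \frac{248190281549}{956132}\right) \left(- \frac{1}{55722}\right) = \frac{248190281549}{53277587304}$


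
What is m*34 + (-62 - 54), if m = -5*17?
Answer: -3006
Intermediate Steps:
m = -85
m*34 + (-62 - 54) = -85*34 + (-62 - 54) = -2890 - 116 = -3006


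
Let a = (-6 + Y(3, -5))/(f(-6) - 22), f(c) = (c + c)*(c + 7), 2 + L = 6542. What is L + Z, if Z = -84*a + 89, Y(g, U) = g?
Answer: 112567/17 ≈ 6621.6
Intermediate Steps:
L = 6540 (L = -2 + 6542 = 6540)
f(c) = 2*c*(7 + c) (f(c) = (2*c)*(7 + c) = 2*c*(7 + c))
a = 3/34 (a = (-6 + 3)/(2*(-6)*(7 - 6) - 22) = -3/(2*(-6)*1 - 22) = -3/(-12 - 22) = -3/(-34) = -3*(-1/34) = 3/34 ≈ 0.088235)
Z = 1387/17 (Z = -84*3/34 + 89 = -126/17 + 89 = 1387/17 ≈ 81.588)
L + Z = 6540 + 1387/17 = 112567/17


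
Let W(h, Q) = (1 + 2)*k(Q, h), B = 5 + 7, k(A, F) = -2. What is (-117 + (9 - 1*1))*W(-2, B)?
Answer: 654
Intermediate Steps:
B = 12
W(h, Q) = -6 (W(h, Q) = (1 + 2)*(-2) = 3*(-2) = -6)
(-117 + (9 - 1*1))*W(-2, B) = (-117 + (9 - 1*1))*(-6) = (-117 + (9 - 1))*(-6) = (-117 + 8)*(-6) = -109*(-6) = 654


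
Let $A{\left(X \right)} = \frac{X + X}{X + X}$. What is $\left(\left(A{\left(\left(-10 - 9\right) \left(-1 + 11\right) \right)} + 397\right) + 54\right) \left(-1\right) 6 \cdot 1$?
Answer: $-2712$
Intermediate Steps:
$A{\left(X \right)} = 1$ ($A{\left(X \right)} = \frac{2 X}{2 X} = 2 X \frac{1}{2 X} = 1$)
$\left(\left(A{\left(\left(-10 - 9\right) \left(-1 + 11\right) \right)} + 397\right) + 54\right) \left(-1\right) 6 \cdot 1 = \left(\left(1 + 397\right) + 54\right) \left(-1\right) 6 \cdot 1 = \left(398 + 54\right) \left(\left(-6\right) 1\right) = 452 \left(-6\right) = -2712$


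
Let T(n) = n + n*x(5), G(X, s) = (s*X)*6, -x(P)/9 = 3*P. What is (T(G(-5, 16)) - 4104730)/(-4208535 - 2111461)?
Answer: 2020205/3159998 ≈ 0.63931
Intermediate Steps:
x(P) = -27*P
G(X, s) = 6*X*s (G(X, s) = (X*s)*6 = 6*X*s)
T(n) = -134*n (T(n) = n + n*(-27*5) = n + n*(-135) = n - 135*n = -134*n)
(T(G(-5, 16)) - 4104730)/(-4208535 - 2111461) = (-804*(-5)*16 - 4104730)/(-4208535 - 2111461) = (-134*(-480) - 4104730)/(-6319996) = (64320 - 4104730)*(-1/6319996) = -4040410*(-1/6319996) = 2020205/3159998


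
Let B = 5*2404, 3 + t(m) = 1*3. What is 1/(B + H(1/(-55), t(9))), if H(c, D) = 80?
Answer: 1/12100 ≈ 8.2645e-5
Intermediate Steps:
t(m) = 0 (t(m) = -3 + 1*3 = -3 + 3 = 0)
B = 12020
1/(B + H(1/(-55), t(9))) = 1/(12020 + 80) = 1/12100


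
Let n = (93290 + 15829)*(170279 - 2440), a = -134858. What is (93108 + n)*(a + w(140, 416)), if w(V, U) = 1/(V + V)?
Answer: -691560537163790811/280 ≈ -2.4699e+15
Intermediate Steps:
w(V, U) = 1/(2*V)
n = 18314423841 (n = 109119*167839 = 18314423841)
(93108 + n)*(a + w(140, 416)) = (93108 + 18314423841)*(-134858 + (½)/140) = 18314516949*(-134858 + (½)*(1/140)) = 18314516949*(-134858 + 1/280) = 18314516949*(-37760239/280) = -691560537163790811/280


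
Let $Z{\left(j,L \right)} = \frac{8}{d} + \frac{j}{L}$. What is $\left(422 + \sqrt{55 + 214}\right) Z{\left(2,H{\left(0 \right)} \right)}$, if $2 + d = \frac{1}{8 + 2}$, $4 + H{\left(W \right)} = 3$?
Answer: $- \frac{49796}{19} - \frac{118 \sqrt{269}}{19} \approx -2722.7$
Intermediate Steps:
$H{\left(W \right)} = -1$ ($H{\left(W \right)} = -4 + 3 = -1$)
$d = - \frac{19}{10}$ ($d = -2 + \frac{1}{8 + 2} = -2 + \frac{1}{10} = - \frac{19}{10} \approx -1.9$)
$Z{\left(j,L \right)} = - \frac{80}{19} + \frac{j}{L}$ ($Z{\left(j,L \right)} = \frac{8}{- \frac{19}{10}} + \frac{j}{L} = 8 \left(- \frac{10}{19}\right) + \frac{j}{L} = - \frac{80}{19} + \frac{j}{L}$)
$\left(422 + \sqrt{55 + 214}\right) Z{\left(2,H{\left(0 \right)} \right)} = \left(422 + \sqrt{55 + 214}\right) \left(- \frac{80}{19} + \frac{2}{-1}\right) = \left(422 + \sqrt{269}\right) \left(- \frac{80}{19} + 2 \left(-1\right)\right) = \left(422 + \sqrt{269}\right) \left(- \frac{80}{19} - 2\right) = \left(422 + \sqrt{269}\right) \left(- \frac{118}{19}\right) = - \frac{49796}{19} - \frac{118 \sqrt{269}}{19}$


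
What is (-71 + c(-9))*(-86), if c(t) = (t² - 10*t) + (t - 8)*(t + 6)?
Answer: -12986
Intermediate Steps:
c(t) = t² - 10*t + (-8 + t)*(6 + t) (c(t) = (t² - 10*t) + (-8 + t)*(6 + t) = t² - 10*t + (-8 + t)*(6 + t))
(-71 + c(-9))*(-86) = (-71 + (-48 - 12*(-9) + 2*(-9)²))*(-86) = (-71 + (-48 + 108 + 2*81))*(-86) = (-71 + (-48 + 108 + 162))*(-86) = (-71 + 222)*(-86) = 151*(-86) = -12986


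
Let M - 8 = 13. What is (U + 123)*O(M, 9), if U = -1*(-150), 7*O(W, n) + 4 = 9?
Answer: 195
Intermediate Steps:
M = 21 (M = 8 + 13 = 21)
O(W, n) = 5/7 (O(W, n) = -4/7 + (⅐)*9 = -4/7 + 9/7 = 5/7)
U = 150
(U + 123)*O(M, 9) = (150 + 123)*(5/7) = 273*(5/7) = 195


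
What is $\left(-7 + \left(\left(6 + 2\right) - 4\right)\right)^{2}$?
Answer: $9$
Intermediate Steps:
$\left(-7 + \left(\left(6 + 2\right) - 4\right)\right)^{2} = \left(-7 + \left(8 - 4\right)\right)^{2} = \left(-7 + 4\right)^{2} = \left(-3\right)^{2} = 9$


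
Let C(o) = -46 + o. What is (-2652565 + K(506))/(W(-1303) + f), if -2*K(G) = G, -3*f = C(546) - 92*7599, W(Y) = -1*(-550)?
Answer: -3979227/350129 ≈ -11.365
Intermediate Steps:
W(Y) = 550
f = 698608/3 (f = -((-46 + 546) - 92*7599)/3 = -(500 - 699108)/3 = -1/3*(-698608) = 698608/3 ≈ 2.3287e+5)
K(G) = -G/2
(-2652565 + K(506))/(W(-1303) + f) = (-2652565 - 1/2*506)/(550 + 698608/3) = (-2652565 - 253)/(700258/3) = -2652818*3/700258 = -3979227/350129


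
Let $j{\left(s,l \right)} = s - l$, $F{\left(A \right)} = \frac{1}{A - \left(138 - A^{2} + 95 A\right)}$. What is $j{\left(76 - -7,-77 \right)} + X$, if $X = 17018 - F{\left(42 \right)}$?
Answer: $\frac{39887317}{2322} \approx 17178.0$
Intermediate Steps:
$F{\left(A \right)} = \frac{1}{-138 + A^{2} - 94 A}$ ($F{\left(A \right)} = \frac{1}{A - \left(138 - A^{2} + 95 A\right)} = \frac{1}{-138 + A^{2} - 94 A}$)
$X = \frac{39515797}{2322}$ ($X = 17018 - \frac{1}{-138 + 42^{2} - 3948} = 17018 - \frac{1}{-138 + 1764 - 3948} = 17018 - \frac{1}{-2322} = 17018 - - \frac{1}{2322} = 17018 + \frac{1}{2322} = \frac{39515797}{2322} \approx 17018.0$)
$j{\left(76 - -7,-77 \right)} + X = \left(\left(76 - -7\right) - -77\right) + \frac{39515797}{2322} = \left(\left(76 + 7\right) + 77\right) + \frac{39515797}{2322} = \left(83 + 77\right) + \frac{39515797}{2322} = 160 + \frac{39515797}{2322} = \frac{39887317}{2322}$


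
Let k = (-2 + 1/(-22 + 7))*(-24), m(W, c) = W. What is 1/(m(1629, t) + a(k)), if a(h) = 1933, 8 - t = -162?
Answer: 1/3562 ≈ 0.00028074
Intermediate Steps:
t = 170 (t = 8 - 1*(-162) = 8 + 162 = 170)
k = 248/5 (k = (-2 + 1/(-15))*(-24) = (-2 - 1/15)*(-24) = -31/15*(-24) = 248/5 ≈ 49.600)
1/(m(1629, t) + a(k)) = 1/(1629 + 1933) = 1/3562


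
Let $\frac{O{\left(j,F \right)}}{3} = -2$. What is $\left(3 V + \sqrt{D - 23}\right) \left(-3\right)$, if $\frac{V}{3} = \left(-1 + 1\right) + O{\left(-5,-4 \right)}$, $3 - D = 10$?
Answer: $162 - 3 i \sqrt{30} \approx 162.0 - 16.432 i$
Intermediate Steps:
$D = -7$ ($D = 3 - 10 = -7$)
$O{\left(j,F \right)} = -6$ ($O{\left(j,F \right)} = 3 \left(-2\right) = -6$)
$V = -18$ ($V = 3 \left(\left(-1 + 1\right) - 6\right) = 3 \left(0 - 6\right) = 3 \left(-6\right) = -18$)
$\left(3 V + \sqrt{D - 23}\right) \left(-3\right) = \left(3 \left(-18\right) + \sqrt{-7 - 23}\right) \left(-3\right) = \left(-54 + \sqrt{-30}\right) \left(-3\right) = \left(-54 + i \sqrt{30}\right) \left(-3\right) = 162 - 3 i \sqrt{30}$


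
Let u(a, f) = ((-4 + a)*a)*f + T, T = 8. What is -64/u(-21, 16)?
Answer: -8/1051 ≈ -0.0076118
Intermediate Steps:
u(a, f) = 8 + a*f*(-4 + a) (u(a, f) = ((-4 + a)*a)*f + 8 = (a*(-4 + a))*f + 8 = a*f*(-4 + a) + 8 = 8 + a*f*(-4 + a))
-64/u(-21, 16) = -64/(8 + 16*(-21)**2 - 4*(-21)*16) = -64/(8 + 16*441 + 1344) = -64/(8 + 7056 + 1344) = -64/8408 = -64*1/8408 = -8/1051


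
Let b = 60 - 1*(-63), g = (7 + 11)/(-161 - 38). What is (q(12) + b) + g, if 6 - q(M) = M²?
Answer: -3003/199 ≈ -15.090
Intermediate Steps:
q(M) = 6 - M²
g = -18/199 (g = 18/(-199) = 18*(-1/199) = -18/199 ≈ -0.090452)
b = 123 (b = 60 + 63 = 123)
(q(12) + b) + g = ((6 - 1*12²) + 123) - 18/199 = ((6 - 1*144) + 123) - 18/199 = ((6 - 144) + 123) - 18/199 = (-138 + 123) - 18/199 = -15 - 18/199 = -3003/199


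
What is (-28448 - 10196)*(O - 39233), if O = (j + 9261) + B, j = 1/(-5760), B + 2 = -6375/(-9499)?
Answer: 15843730067961199/13678560 ≈ 1.1583e+9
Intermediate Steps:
B = -12623/9499 (B = -2 - 6375/(-9499) = -2 - 6375*(-1/9499) = -2 + 6375/9499 = -12623/9499 ≈ -1.3289)
j = -1/5760 ≈ -0.00017361
O = 506635858661/54714240 (O = (-1/5760 + 9261) - 12623/9499 = 53343359/5760 - 12623/9499 = 506635858661/54714240 ≈ 9259.7)
(-28448 - 10196)*(O - 39233) = (-28448 - 10196)*(506635858661/54714240 - 39233) = -38644*(-1639967919259/54714240) = 15843730067961199/13678560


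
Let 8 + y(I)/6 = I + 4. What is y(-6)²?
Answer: 3600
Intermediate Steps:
y(I) = -24 + 6*I (y(I) = -48 + 6*(I + 4) = -48 + 6*(4 + I) = -48 + (24 + 6*I) = -24 + 6*I)
y(-6)² = (-24 + 6*(-6))² = (-24 - 36)² = (-60)² = 3600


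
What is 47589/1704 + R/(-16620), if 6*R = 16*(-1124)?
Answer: 199009159/7080120 ≈ 28.108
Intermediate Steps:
R = -8992/3 (R = (16*(-1124))/6 = (⅙)*(-17984) = -8992/3 ≈ -2997.3)
47589/1704 + R/(-16620) = 47589/1704 - 8992/3/(-16620) = 47589*(1/1704) - 8992/3*(-1/16620) = 15863/568 + 2248/12465 = 199009159/7080120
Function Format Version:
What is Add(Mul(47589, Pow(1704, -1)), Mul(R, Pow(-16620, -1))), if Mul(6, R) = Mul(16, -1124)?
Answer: Rational(199009159, 7080120) ≈ 28.108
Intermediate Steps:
R = Rational(-8992, 3) (R = Mul(Rational(1, 6), Mul(16, -1124)) = Mul(Rational(1, 6), -17984) = Rational(-8992, 3) ≈ -2997.3)
Add(Mul(47589, Pow(1704, -1)), Mul(R, Pow(-16620, -1))) = Add(Mul(47589, Pow(1704, -1)), Mul(Rational(-8992, 3), Pow(-16620, -1))) = Add(Mul(47589, Rational(1, 1704)), Mul(Rational(-8992, 3), Rational(-1, 16620))) = Add(Rational(15863, 568), Rational(2248, 12465)) = Rational(199009159, 7080120)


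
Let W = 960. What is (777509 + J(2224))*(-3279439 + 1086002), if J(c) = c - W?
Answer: -1708189512801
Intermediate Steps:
J(c) = -960 + c (J(c) = c - 1*960 = c - 960 = -960 + c)
(777509 + J(2224))*(-3279439 + 1086002) = (777509 + (-960 + 2224))*(-3279439 + 1086002) = (777509 + 1264)*(-2193437) = 778773*(-2193437) = -1708189512801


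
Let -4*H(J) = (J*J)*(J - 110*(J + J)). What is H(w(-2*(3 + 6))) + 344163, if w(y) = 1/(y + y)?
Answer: 21409691831/62208 ≈ 3.4416e+5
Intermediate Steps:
w(y) = 1/(2*y)
H(J) = 219*J**3/4 (H(J) = -J*J*(J - 110*(J + J))/4 = -J**2*(J - 220*J)/4 = -J**2*(-219*J)/4 = -(-219)*J**3/4 = 219*J**3/4)
H(w(-2*(3 + 6))) + 344163 = 219*(1/(2*((-2*(3 + 6)))))**3/4 + 344163 = 219*(1/(2*((-2*9))))**3/4 + 344163 = 219*((1/2)/(-18))**3/4 + 344163 = 219*((1/2)*(-1/18))**3/4 + 344163 = 219*(-1/36)**3/4 + 344163 = (219/4)*(-1/46656) + 344163 = -73/62208 + 344163 = 21409691831/62208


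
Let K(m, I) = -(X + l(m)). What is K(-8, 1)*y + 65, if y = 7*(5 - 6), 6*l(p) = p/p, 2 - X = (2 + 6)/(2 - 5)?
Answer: 593/6 ≈ 98.833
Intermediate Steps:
X = 14/3 (X = 2 - (2 + 6)/(2 - 5) = 2 - 8/(-3) = 2 - 8*(-1)/3 = 2 - 1*(-8/3) = 2 + 8/3 = 14/3 ≈ 4.6667)
l(p) = ⅙ (l(p) = (p/p)/6 = (⅙)*1 = ⅙)
K(m, I) = -29/6 (K(m, I) = -(14/3 + ⅙) = -1*29/6 = -29/6)
y = -7 (y = 7*(-1) = -7)
K(-8, 1)*y + 65 = -29/6*(-7) + 65 = 203/6 + 65 = 593/6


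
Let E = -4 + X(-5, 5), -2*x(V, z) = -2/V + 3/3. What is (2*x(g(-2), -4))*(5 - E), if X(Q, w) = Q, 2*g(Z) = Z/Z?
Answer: 42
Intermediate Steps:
g(Z) = ½ (g(Z) = (Z/Z)/2 = (½)*1 = ½)
x(V, z) = -½ + 1/V (x(V, z) = -(-2/V + 3/3)/2 = -(-2/V + 3*(⅓))/2 = -(-2/V + 1)/2 = -(1 - 2/V)/2 = -½ + 1/V)
E = -9 (E = -4 - 5 = -9)
(2*x(g(-2), -4))*(5 - E) = (2*((2 - 1*½)/(2*(½))))*(5 - 1*(-9)) = (2*((½)*2*(2 - ½)))*(5 + 9) = (2*((½)*2*(3/2)))*14 = (2*(3/2))*14 = 3*14 = 42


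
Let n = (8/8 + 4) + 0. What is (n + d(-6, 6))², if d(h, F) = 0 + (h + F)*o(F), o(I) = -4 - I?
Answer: 25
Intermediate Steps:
d(h, F) = (-4 - F)*(F + h) (d(h, F) = 0 + (h + F)*(-4 - F) = 0 + (F + h)*(-4 - F) = 0 + (-4 - F)*(F + h) = (-4 - F)*(F + h))
n = 5 (n = (8*(⅛) + 4) + 0 = (1 + 4) + 0 = 5 + 0 = 5)
(n + d(-6, 6))² = (5 - (4 + 6)*(6 - 6))² = (5 - 1*10*0)² = (5 + 0)² = 5² = 25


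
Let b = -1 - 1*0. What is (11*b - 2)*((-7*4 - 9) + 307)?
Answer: -3510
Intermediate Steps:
b = -1 (b = -1 + 0 = -1)
(11*b - 2)*((-7*4 - 9) + 307) = (11*(-1) - 2)*((-7*4 - 9) + 307) = (-11 - 2)*((-28 - 9) + 307) = -13*(-37 + 307) = -13*270 = -3510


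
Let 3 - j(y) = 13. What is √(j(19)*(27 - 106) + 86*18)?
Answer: √2338 ≈ 48.353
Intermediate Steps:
j(y) = -10 (j(y) = 3 - 1*13 = 3 - 13 = -10)
√(j(19)*(27 - 106) + 86*18) = √(-10*(27 - 106) + 86*18) = √(-10*(-79) + 1548) = √(790 + 1548) = √2338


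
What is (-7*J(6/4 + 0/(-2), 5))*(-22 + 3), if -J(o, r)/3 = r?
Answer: -1995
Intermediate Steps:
J(o, r) = -3*r
(-7*J(6/4 + 0/(-2), 5))*(-22 + 3) = (-(-21)*5)*(-22 + 3) = -7*(-15)*(-19) = 105*(-19) = -1995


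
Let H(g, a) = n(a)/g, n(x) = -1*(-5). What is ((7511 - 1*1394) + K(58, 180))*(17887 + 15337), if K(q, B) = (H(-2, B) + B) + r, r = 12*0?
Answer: 209128468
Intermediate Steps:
n(x) = 5
H(g, a) = 5/g
r = 0
K(q, B) = -5/2 + B (K(q, B) = (5/(-2) + B) + 0 = (5*(-1/2) + B) + 0 = (-5/2 + B) + 0 = -5/2 + B)
((7511 - 1*1394) + K(58, 180))*(17887 + 15337) = ((7511 - 1*1394) + (-5/2 + 180))*(17887 + 15337) = ((7511 - 1394) + 355/2)*33224 = (6117 + 355/2)*33224 = (12589/2)*33224 = 209128468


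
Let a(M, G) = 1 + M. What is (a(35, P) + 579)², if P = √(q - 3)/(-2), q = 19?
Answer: 378225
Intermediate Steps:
P = -2 (P = √(19 - 3)/(-2) = √16*(-½) = 4*(-½) = -2)
(a(35, P) + 579)² = ((1 + 35) + 579)² = (36 + 579)² = 615² = 378225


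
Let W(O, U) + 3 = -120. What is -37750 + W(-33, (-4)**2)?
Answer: -37873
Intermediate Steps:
W(O, U) = -123 (W(O, U) = -3 - 120 = -123)
-37750 + W(-33, (-4)**2) = -37750 - 123 = -37873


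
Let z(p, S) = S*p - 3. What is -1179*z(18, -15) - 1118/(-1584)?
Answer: 254919223/792 ≈ 3.2187e+5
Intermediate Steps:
z(p, S) = -3 + S*p
-1179*z(18, -15) - 1118/(-1584) = -1179*(-3 - 15*18) - 1118/(-1584) = -1179*(-3 - 270) - 1118*(-1/1584) = -1179*(-273) + 559/792 = 321867 + 559/792 = 254919223/792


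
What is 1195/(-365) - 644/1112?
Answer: -78195/20294 ≈ -3.8531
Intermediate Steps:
1195/(-365) - 644/1112 = 1195*(-1/365) - 644*1/1112 = -239/73 - 161/278 = -78195/20294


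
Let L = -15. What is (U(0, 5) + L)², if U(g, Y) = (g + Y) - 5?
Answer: 225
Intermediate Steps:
U(g, Y) = -5 + Y + g (U(g, Y) = (Y + g) - 5 = -5 + Y + g)
(U(0, 5) + L)² = ((-5 + 5 + 0) - 15)² = (0 - 15)² = (-15)² = 225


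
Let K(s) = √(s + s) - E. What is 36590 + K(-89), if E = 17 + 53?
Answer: 36520 + I*√178 ≈ 36520.0 + 13.342*I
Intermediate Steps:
E = 70
K(s) = -70 + √2*√s (K(s) = √(s + s) - 1*70 = √(2*s) - 70 = √2*√s - 70 = -70 + √2*√s)
36590 + K(-89) = 36590 + (-70 + √2*√(-89)) = 36590 + (-70 + √2*(I*√89)) = 36590 + (-70 + I*√178) = 36520 + I*√178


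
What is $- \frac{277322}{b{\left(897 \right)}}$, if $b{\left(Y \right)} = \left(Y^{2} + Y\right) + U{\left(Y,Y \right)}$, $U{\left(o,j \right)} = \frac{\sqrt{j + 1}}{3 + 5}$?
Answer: $- \frac{15920501376}{46242488447} + \frac{1109288 \sqrt{898}}{20762877312703} \approx -0.34428$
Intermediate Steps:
$U{\left(o,j \right)} = \frac{\sqrt{1 + j}}{8}$
$b{\left(Y \right)} = Y + Y^{2} + \frac{\sqrt{1 + Y}}{8}$ ($b{\left(Y \right)} = \left(Y^{2} + Y\right) + \frac{\sqrt{1 + Y}}{8} = \left(Y + Y^{2}\right) + \frac{\sqrt{1 + Y}}{8} = Y + Y^{2} + \frac{\sqrt{1 + Y}}{8}$)
$- \frac{277322}{b{\left(897 \right)}} = - \frac{277322}{897 + 897^{2} + \frac{\sqrt{1 + 897}}{8}} = - \frac{277322}{897 + 804609 + \frac{\sqrt{898}}{8}} = - \frac{277322}{805506 + \frac{\sqrt{898}}{8}}$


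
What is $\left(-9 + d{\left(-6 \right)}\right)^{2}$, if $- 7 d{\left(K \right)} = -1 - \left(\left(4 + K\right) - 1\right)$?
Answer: $\frac{4225}{49} \approx 86.224$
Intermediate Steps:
$d{\left(K \right)} = \frac{4}{7} + \frac{K}{7}$ ($d{\left(K \right)} = - \frac{-1 - \left(\left(4 + K\right) - 1\right)}{7} = - \frac{-1 - \left(3 + K\right)}{7} = - \frac{-4 - K}{7} = \frac{4}{7} + \frac{K}{7}$)
$\left(-9 + d{\left(-6 \right)}\right)^{2} = \left(-9 + \left(\frac{4}{7} + \frac{1}{7} \left(-6\right)\right)\right)^{2} = \left(-9 + \left(\frac{4}{7} - \frac{6}{7}\right)\right)^{2} = \left(-9 - \frac{2}{7}\right)^{2} = \left(- \frac{65}{7}\right)^{2} = \frac{4225}{49}$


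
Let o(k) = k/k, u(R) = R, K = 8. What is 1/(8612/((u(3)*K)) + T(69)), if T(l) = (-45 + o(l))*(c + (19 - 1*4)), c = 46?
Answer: -6/13951 ≈ -0.00043008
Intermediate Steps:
o(k) = 1
T(l) = -2684 (T(l) = (-45 + 1)*(46 + (19 - 1*4)) = -44*(46 + (19 - 4)) = -44*(46 + 15) = -44*61 = -2684)
1/(8612/((u(3)*K)) + T(69)) = 1/(8612/((3*8)) - 2684) = 1/(8612/24 - 2684) = 1/(8612*(1/24) - 2684) = 1/(2153/6 - 2684) = 1/(-13951/6) = -6/13951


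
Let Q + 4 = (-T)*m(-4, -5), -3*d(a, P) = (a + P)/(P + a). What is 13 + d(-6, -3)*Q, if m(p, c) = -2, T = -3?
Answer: 49/3 ≈ 16.333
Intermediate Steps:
d(a, P) = -⅓ (d(a, P) = -(a + P)/(3*(P + a)) = -(P + a)/(3*(P + a)) = -⅓*1 = -⅓)
Q = -10 (Q = -4 - 1*(-3)*(-2) = -4 + 3*(-2) = -4 - 6 = -10)
13 + d(-6, -3)*Q = 13 - ⅓*(-10) = 13 + 10/3 = 49/3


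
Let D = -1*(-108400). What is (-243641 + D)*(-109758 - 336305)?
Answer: 60326006183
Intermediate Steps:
D = 108400
(-243641 + D)*(-109758 - 336305) = (-243641 + 108400)*(-109758 - 336305) = -135241*(-446063) = 60326006183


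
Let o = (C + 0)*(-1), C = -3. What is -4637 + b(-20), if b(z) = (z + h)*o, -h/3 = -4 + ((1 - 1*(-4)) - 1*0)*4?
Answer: -4841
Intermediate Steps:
h = -48 (h = -3*(-4 + ((1 - 1*(-4)) - 1*0)*4) = -3*(-4 + ((1 + 4) + 0)*4) = -3*(-4 + (5 + 0)*4) = -3*(-4 + 5*4) = -3*(-4 + 20) = -3*16 = -48)
o = 3 (o = (-3 + 0)*(-1) = -3*(-1) = 3)
b(z) = -144 + 3*z (b(z) = (z - 48)*3 = (-48 + z)*3 = -144 + 3*z)
-4637 + b(-20) = -4637 + (-144 + 3*(-20)) = -4637 + (-144 - 60) = -4637 - 204 = -4841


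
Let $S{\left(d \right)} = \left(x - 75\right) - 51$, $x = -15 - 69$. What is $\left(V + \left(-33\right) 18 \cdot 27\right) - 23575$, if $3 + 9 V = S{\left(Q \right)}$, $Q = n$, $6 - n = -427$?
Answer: $- \frac{118910}{3} \approx -39637.0$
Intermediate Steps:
$x = -84$
$n = 433$ ($n = 6 - -427 = 6 + 427 = 433$)
$Q = 433$
$S{\left(d \right)} = -210$ ($S{\left(d \right)} = \left(-84 - 75\right) - 51 = -159 - 51 = -210$)
$V = - \frac{71}{3}$ ($V = - \frac{1}{3} + \frac{1}{9} \left(-210\right) = - \frac{1}{3} - \frac{70}{3} = - \frac{71}{3} \approx -23.667$)
$\left(V + \left(-33\right) 18 \cdot 27\right) - 23575 = \left(- \frac{71}{3} + \left(-33\right) 18 \cdot 27\right) - 23575 = \left(- \frac{71}{3} - 16038\right) - 23575 = - \frac{48185}{3} - 23575 = - \frac{118910}{3}$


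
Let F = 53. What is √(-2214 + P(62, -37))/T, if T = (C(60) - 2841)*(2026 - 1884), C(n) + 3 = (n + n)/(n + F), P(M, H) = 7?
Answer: -113*I*√2207/45617784 ≈ -0.00011637*I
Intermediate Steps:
C(n) = -3 + 2*n/(53 + n) (C(n) = -3 + (n + n)/(n + 53) = -3 + (2*n)/(53 + n) = -3 + 2*n/(53 + n))
T = -45617784/113 (T = ((-159 - 1*60)/(53 + 60) - 2841)*(2026 - 1884) = ((-159 - 60)/113 - 2841)*142 = ((1/113)*(-219) - 2841)*142 = (-219/113 - 2841)*142 = -321252/113*142 = -45617784/113 ≈ -4.0370e+5)
√(-2214 + P(62, -37))/T = √(-2214 + 7)/(-45617784/113) = √(-2207)*(-113/45617784) = (I*√2207)*(-113/45617784) = -113*I*√2207/45617784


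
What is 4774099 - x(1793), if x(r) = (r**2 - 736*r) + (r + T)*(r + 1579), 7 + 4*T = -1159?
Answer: -2184160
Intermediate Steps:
T = -583/2 (T = -7/4 + (1/4)*(-1159) = -7/4 - 1159/4 = -583/2 ≈ -291.50)
x(r) = r**2 - 736*r + (1579 + r)*(-583/2 + r) (x(r) = (r**2 - 736*r) + (r - 583/2)*(r + 1579) = (r**2 - 736*r) + (-583/2 + r)*(1579 + r) = (r**2 - 736*r) + (1579 + r)*(-583/2 + r) = r**2 - 736*r + (1579 + r)*(-583/2 + r))
4774099 - x(1793) = 4774099 - (-920557/2 + 2*1793**2 + (1103/2)*1793) = 4774099 - (-920557/2 + 2*3214849 + 1977679/2) = 4774099 - (-920557/2 + 6429698 + 1977679/2) = 4774099 - 1*6958259 = 4774099 - 6958259 = -2184160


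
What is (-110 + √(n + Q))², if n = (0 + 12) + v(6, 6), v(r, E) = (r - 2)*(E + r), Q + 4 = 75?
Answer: (110 - √131)² ≈ 9713.0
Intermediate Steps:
Q = 71 (Q = -4 + 75 = 71)
v(r, E) = (-2 + r)*(E + r)
n = 60 (n = (0 + 12) + (6² - 2*6 - 2*6 + 6*6) = 12 + (36 - 12 - 12 + 36) = 12 + 48 = 60)
(-110 + √(n + Q))² = (-110 + √(60 + 71))² = (-110 + √131)²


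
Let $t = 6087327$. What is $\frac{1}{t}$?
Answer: $\frac{1}{6087327} \approx 1.6428 \cdot 10^{-7}$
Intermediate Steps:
$\frac{1}{t} = \frac{1}{6087327}$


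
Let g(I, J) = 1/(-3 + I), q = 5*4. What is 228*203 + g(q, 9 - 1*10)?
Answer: 786829/17 ≈ 46284.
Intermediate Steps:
q = 20
228*203 + g(q, 9 - 1*10) = 228*203 + 1/(-3 + 20) = 46284 + 1/17 = 786829/17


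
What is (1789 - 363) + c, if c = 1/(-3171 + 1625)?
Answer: 2204595/1546 ≈ 1426.0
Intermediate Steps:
c = -1/1546 (c = 1/(-1546) = -1/1546 ≈ -0.00064683)
(1789 - 363) + c = (1789 - 363) - 1/1546 = 1426 - 1/1546 = 2204595/1546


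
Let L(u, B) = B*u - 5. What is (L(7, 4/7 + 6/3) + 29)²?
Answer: 1764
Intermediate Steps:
L(u, B) = -5 + B*u
(L(7, 4/7 + 6/3) + 29)² = ((-5 + (4/7 + 6/3)*7) + 29)² = ((-5 + (4*(⅐) + 6*(⅓))*7) + 29)² = ((-5 + (4/7 + 2)*7) + 29)² = ((-5 + (18/7)*7) + 29)² = ((-5 + 18) + 29)² = (13 + 29)² = 42² = 1764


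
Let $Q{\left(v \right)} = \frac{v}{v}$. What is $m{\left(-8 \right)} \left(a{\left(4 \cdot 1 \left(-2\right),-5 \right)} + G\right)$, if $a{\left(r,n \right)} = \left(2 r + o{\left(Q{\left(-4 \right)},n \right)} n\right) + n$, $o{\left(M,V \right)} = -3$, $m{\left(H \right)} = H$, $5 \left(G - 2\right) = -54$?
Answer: $\frac{592}{5} \approx 118.4$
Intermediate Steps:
$G = - \frac{44}{5}$ ($G = 2 + \frac{1}{5} \left(-54\right) = 2 - \frac{54}{5} = - \frac{44}{5} \approx -8.8$)
$Q{\left(v \right)} = 1$
$a{\left(r,n \right)} = - 2 n + 2 r$ ($a{\left(r,n \right)} = \left(2 r - 3 n\right) + n = \left(- 3 n + 2 r\right) + n = - 2 n + 2 r$)
$m{\left(-8 \right)} \left(a{\left(4 \cdot 1 \left(-2\right),-5 \right)} + G\right) = - 8 \left(\left(\left(-2\right) \left(-5\right) + 2 \cdot 4 \cdot 1 \left(-2\right)\right) - \frac{44}{5}\right) = - 8 \left(\left(10 + 2 \cdot 4 \left(-2\right)\right) - \frac{44}{5}\right) = - 8 \left(\left(10 + 2 \left(-8\right)\right) - \frac{44}{5}\right) = - 8 \left(\left(10 - 16\right) - \frac{44}{5}\right) = - 8 \left(-6 - \frac{44}{5}\right) = \left(-8\right) \left(- \frac{74}{5}\right) = \frac{592}{5}$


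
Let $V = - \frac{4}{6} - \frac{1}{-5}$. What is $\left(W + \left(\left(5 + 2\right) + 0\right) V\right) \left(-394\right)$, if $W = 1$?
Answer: $\frac{13396}{15} \approx 893.07$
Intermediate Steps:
$V = - \frac{7}{15}$ ($V = \left(-4\right) \frac{1}{6} - - \frac{1}{5} = - \frac{2}{3} + \frac{1}{5} = - \frac{7}{15} \approx -0.46667$)
$\left(W + \left(\left(5 + 2\right) + 0\right) V\right) \left(-394\right) = \left(1 + \left(\left(5 + 2\right) + 0\right) \left(- \frac{7}{15}\right)\right) \left(-394\right) = \left(1 + \left(7 + 0\right) \left(- \frac{7}{15}\right)\right) \left(-394\right) = \left(1 + 7 \left(- \frac{7}{15}\right)\right) \left(-394\right) = \left(1 - \frac{49}{15}\right) \left(-394\right) = \left(- \frac{34}{15}\right) \left(-394\right) = \frac{13396}{15}$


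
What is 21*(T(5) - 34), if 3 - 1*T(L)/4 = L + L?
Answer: -1302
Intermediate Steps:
T(L) = 12 - 8*L (T(L) = 12 - 4*(L + L) = 12 - 8*L)
21*(T(5) - 34) = 21*((12 - 8*5) - 34) = 21*((12 - 40) - 34) = 21*(-28 - 34) = 21*(-62) = -1302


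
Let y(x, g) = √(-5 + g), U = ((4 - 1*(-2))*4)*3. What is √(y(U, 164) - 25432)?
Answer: √(-25432 + √159) ≈ 159.43*I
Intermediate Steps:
U = 72 (U = ((4 + 2)*4)*3 = (6*4)*3 = 24*3 = 72)
√(y(U, 164) - 25432) = √(√(-5 + 164) - 25432) = √(√159 - 25432) = √(-25432 + √159)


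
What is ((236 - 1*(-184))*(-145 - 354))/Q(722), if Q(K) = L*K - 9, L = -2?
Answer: 209580/1453 ≈ 144.24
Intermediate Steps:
Q(K) = -9 - 2*K (Q(K) = -2*K - 9 = -9 - 2*K)
((236 - 1*(-184))*(-145 - 354))/Q(722) = ((236 - 1*(-184))*(-145 - 354))/(-9 - 2*722) = ((236 + 184)*(-499))/(-9 - 1444) = (420*(-499))/(-1453) = -209580*(-1/1453) = 209580/1453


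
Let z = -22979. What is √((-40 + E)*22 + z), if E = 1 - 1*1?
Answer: 3*I*√2651 ≈ 154.46*I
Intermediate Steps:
E = 0 (E = 1 - 1 = 0)
√((-40 + E)*22 + z) = √((-40 + 0)*22 - 22979) = √(-40*22 - 22979) = √(-880 - 22979) = √(-23859) = 3*I*√2651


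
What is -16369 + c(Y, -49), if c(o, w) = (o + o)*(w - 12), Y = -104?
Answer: -3681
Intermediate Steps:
c(o, w) = 2*o*(-12 + w) (c(o, w) = (2*o)*(-12 + w) = 2*o*(-12 + w))
-16369 + c(Y, -49) = -16369 + 2*(-104)*(-12 - 49) = -16369 + 2*(-104)*(-61) = -16369 + 12688 = -3681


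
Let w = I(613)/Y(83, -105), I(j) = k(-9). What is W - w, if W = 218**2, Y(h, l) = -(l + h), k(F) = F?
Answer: 1045537/22 ≈ 47524.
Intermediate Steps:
Y(h, l) = -h - l (Y(h, l) = -(h + l) = -h - l)
I(j) = -9
w = -9/22 (w = -9/(-1*83 - 1*(-105)) = -9/(-83 + 105) = -9/22 ≈ -0.40909)
W = 47524
W - w = 47524 - 1*(-9/22) = 47524 + 9/22 = 1045537/22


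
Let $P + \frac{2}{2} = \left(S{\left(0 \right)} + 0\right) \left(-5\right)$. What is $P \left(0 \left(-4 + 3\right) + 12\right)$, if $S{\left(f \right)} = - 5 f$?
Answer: $-12$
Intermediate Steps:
$P = -1$ ($P = -1 + \left(\left(-5\right) 0 + 0\right) \left(-5\right) = -1 + \left(0 + 0\right) \left(-5\right) = -1 + 0 \left(-5\right) = -1 + 0 = -1$)
$P \left(0 \left(-4 + 3\right) + 12\right) = - (0 \left(-4 + 3\right) + 12) = - (0 \left(-1\right) + 12) = - (0 + 12) = \left(-1\right) 12 = -12$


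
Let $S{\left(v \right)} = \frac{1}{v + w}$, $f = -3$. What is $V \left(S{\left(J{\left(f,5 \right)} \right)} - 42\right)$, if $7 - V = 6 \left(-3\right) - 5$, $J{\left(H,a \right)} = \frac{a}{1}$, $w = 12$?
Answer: $- \frac{21390}{17} \approx -1258.2$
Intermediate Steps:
$J{\left(H,a \right)} = a$ ($J{\left(H,a \right)} = a 1 = a$)
$V = 30$ ($V = 7 - \left(6 \left(-3\right) - 5\right) = 7 - \left(-18 - 5\right) = 7 - -23 = 7 + 23 = 30$)
$S{\left(v \right)} = \frac{1}{12 + v}$ ($S{\left(v \right)} = \frac{1}{v + 12} = \frac{1}{12 + v}$)
$V \left(S{\left(J{\left(f,5 \right)} \right)} - 42\right) = 30 \left(\frac{1}{12 + 5} - 42\right) = 30 \left(\frac{1}{17} - 42\right) = 30 \left(- \frac{713}{17}\right) = - \frac{21390}{17}$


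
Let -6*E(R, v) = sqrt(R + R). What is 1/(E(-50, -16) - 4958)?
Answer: -44622/221235901 + 15*I/221235901 ≈ -0.00020169 + 6.7801e-8*I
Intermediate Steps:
E(R, v) = -sqrt(2)*sqrt(R)/6 (E(R, v) = -sqrt(R + R)/6 = -sqrt(2)*sqrt(R)/6)
1/(E(-50, -16) - 4958) = 1/(-sqrt(2)*sqrt(-50)/6 - 4958) = 1/(-sqrt(2)*5*I*sqrt(2)/6 - 4958) = 1/(-5*I/3 - 4958) = 1/(-4958 - 5*I/3) = 9*(-4958 + 5*I/3)/221235901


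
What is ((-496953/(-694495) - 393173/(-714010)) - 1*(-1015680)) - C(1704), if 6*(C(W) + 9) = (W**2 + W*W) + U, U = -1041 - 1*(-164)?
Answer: 648666248287732/13523901135 ≈ 47964.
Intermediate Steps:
U = -877 (U = -1041 + 164 = -877)
C(W) = -931/6 + W**2/3 (C(W) = -9 + ((W**2 + W*W) - 877)/6 = -9 + ((W**2 + W**2) - 877)/6 = -9 + (2*W**2 - 877)/6 = -9 + (-877 + 2*W**2)/6 = -9 + (-877/6 + W**2/3) = -931/6 + W**2/3)
((-496953/(-694495) - 393173/(-714010)) - 1*(-1015680)) - C(1704) = ((-496953/(-694495) - 393173/(-714010)) - 1*(-1015680)) - (-931/6 + (1/3)*1704**2) = ((-496953*(-1/694495) - 393173*(-1/714010)) + 1015680) - (-931/6 + (1/3)*2903616) = ((496953/694495 + 35743/64910) + 1015680) - (-931/6 + 967872) = (11416110803/9015934090 + 1015680) - 1*5806301/6 = 9157315352642003/9015934090 - 5806301/6 = 648666248287732/13523901135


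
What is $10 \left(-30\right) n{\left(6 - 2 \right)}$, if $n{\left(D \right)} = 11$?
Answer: $-3300$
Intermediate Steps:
$10 \left(-30\right) n{\left(6 - 2 \right)} = 10 \left(-30\right) 11 = \left(-300\right) 11 = -3300$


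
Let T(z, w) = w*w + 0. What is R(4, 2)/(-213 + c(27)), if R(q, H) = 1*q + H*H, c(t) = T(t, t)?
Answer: 2/129 ≈ 0.015504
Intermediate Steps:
T(z, w) = w**2 (T(z, w) = w**2 + 0 = w**2)
c(t) = t**2
R(q, H) = q + H**2
R(4, 2)/(-213 + c(27)) = (4 + 2**2)/(-213 + 27**2) = (4 + 4)/(-213 + 729) = 8/516 = 8*(1/516) = 2/129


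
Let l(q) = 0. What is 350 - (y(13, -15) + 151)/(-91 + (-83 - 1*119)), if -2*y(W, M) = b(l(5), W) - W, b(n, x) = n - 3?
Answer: 102709/293 ≈ 350.54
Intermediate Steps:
b(n, x) = -3 + n
y(W, M) = 3/2 + W/2 (y(W, M) = -((-3 + 0) - W)/2 = -(-3 - W)/2 = 3/2 + W/2)
350 - (y(13, -15) + 151)/(-91 + (-83 - 1*119)) = 350 - ((3/2 + (½)*13) + 151)/(-91 + (-83 - 1*119)) = 350 - ((3/2 + 13/2) + 151)/(-91 + (-83 - 119)) = 350 - (8 + 151)/(-91 - 202) = 350 - 159/(-293) = 350 - 159*(-1)/293 = 350 - 1*(-159/293) = 350 + 159/293 = 102709/293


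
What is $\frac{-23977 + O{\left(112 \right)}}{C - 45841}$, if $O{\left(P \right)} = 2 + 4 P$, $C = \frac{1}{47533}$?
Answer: $\frac{159758413}{311280036} \approx 0.51323$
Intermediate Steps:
$C = \frac{1}{47533} \approx 2.1038 \cdot 10^{-5}$
$\frac{-23977 + O{\left(112 \right)}}{C - 45841} = \frac{-23977 + \left(2 + 4 \cdot 112\right)}{\frac{1}{47533} - 45841} = \frac{-23977 + \left(2 + 448\right)}{- \frac{2178960252}{47533}} = \left(-23977 + 450\right) \left(- \frac{47533}{2178960252}\right) = \left(-23527\right) \left(- \frac{47533}{2178960252}\right) = \frac{159758413}{311280036}$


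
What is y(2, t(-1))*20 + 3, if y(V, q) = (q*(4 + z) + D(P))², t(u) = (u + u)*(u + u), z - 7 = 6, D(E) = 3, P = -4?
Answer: 100823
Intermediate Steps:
z = 13 (z = 7 + 6 = 13)
t(u) = 4*u² (t(u) = (2*u)*(2*u) = 4*u²)
y(V, q) = (3 + 17*q)² (y(V, q) = (q*(4 + 13) + 3)² = (q*17 + 3)² = (17*q + 3)² = (3 + 17*q)²)
y(2, t(-1))*20 + 3 = (3 + 17*(4*(-1)²))²*20 + 3 = (3 + 17*(4*1))²*20 + 3 = (3 + 17*4)²*20 + 3 = (3 + 68)²*20 + 3 = 71²*20 + 3 = 5041*20 + 3 = 100820 + 3 = 100823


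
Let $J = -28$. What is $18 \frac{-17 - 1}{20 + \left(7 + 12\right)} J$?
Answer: $\frac{3024}{13} \approx 232.62$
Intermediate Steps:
$18 \frac{-17 - 1}{20 + \left(7 + 12\right)} J = 18 \frac{-17 - 1}{20 + \left(7 + 12\right)} \left(-28\right) = 18 \left(- \frac{18}{20 + 19}\right) \left(-28\right) = 18 \left(- \frac{18}{39}\right) \left(-28\right) = 18 \left(\left(-18\right) \frac{1}{39}\right) \left(-28\right) = 18 \left(- \frac{6}{13}\right) \left(-28\right) = \left(- \frac{108}{13}\right) \left(-28\right) = \frac{3024}{13}$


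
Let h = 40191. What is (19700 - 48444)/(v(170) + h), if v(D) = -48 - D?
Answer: -28744/39973 ≈ -0.71909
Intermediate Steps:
(19700 - 48444)/(v(170) + h) = (19700 - 48444)/((-48 - 1*170) + 40191) = -28744/((-48 - 170) + 40191) = -28744/(-218 + 40191) = -28744/39973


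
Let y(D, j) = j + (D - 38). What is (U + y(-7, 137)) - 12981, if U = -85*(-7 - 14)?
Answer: -11104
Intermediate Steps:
y(D, j) = -38 + D + j (y(D, j) = j + (-38 + D) = -38 + D + j)
U = 1785 (U = -85*(-21) = 1785)
(U + y(-7, 137)) - 12981 = (1785 + (-38 - 7 + 137)) - 12981 = (1785 + 92) - 12981 = 1877 - 12981 = -11104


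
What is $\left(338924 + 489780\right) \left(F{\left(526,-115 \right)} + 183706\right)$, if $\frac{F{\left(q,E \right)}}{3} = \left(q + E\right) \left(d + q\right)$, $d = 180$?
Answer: $873623071616$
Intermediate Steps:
$F{\left(q,E \right)} = 3 \left(180 + q\right) \left(E + q\right)$ ($F{\left(q,E \right)} = 3 \left(q + E\right) \left(180 + q\right) = 3 \left(E + q\right) \left(180 + q\right) = 3 \left(180 + q\right) \left(E + q\right)$)
$\left(338924 + 489780\right) \left(F{\left(526,-115 \right)} + 183706\right) = \left(338924 + 489780\right) \left(\left(3 \cdot 526^{2} + 540 \left(-115\right) + 540 \cdot 526 + 3 \left(-115\right) 526\right) + 183706\right) = 828704 \left(\left(3 \cdot 276676 - 62100 + 284040 - 181470\right) + 183706\right) = 828704 \left(\left(830028 - 62100 + 284040 - 181470\right) + 183706\right) = 828704 \left(870498 + 183706\right) = 828704 \cdot 1054204 = 873623071616$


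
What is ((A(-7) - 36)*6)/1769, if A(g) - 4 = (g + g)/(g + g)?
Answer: -186/1769 ≈ -0.10514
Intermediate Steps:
A(g) = 5 (A(g) = 4 + (g + g)/(g + g) = 4 + (2*g)/((2*g)) = 4 + (2*g)*(1/(2*g)) = 4 + 1 = 5)
((A(-7) - 36)*6)/1769 = ((5 - 36)*6)/1769 = -31*6*(1/1769) = -186*1/1769 = -186/1769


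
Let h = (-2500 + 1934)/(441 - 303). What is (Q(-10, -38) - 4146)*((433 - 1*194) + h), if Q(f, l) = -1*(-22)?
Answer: -66841792/69 ≈ -9.6872e+5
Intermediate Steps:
Q(f, l) = 22
h = -283/69 (h = -566/138 = -566*1/138 = -283/69 ≈ -4.1014)
(Q(-10, -38) - 4146)*((433 - 1*194) + h) = (22 - 4146)*((433 - 1*194) - 283/69) = -4124*((433 - 194) - 283/69) = -4124*(239 - 283/69) = -4124*16208/69 = -66841792/69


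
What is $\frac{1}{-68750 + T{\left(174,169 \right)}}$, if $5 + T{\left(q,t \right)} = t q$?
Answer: $- \frac{1}{39349} \approx -2.5414 \cdot 10^{-5}$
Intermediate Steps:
$T{\left(q,t \right)} = -5 + q t$ ($T{\left(q,t \right)} = -5 + t q = -5 + q t$)
$\frac{1}{-68750 + T{\left(174,169 \right)}} = \frac{1}{-68750 + \left(-5 + 174 \cdot 169\right)} = \frac{1}{-68750 + \left(-5 + 29406\right)} = \frac{1}{-68750 + 29401} = \frac{1}{-39349} = - \frac{1}{39349}$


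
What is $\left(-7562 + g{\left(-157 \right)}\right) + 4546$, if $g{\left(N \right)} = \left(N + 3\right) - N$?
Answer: $-3013$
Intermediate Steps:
$g{\left(N \right)} = 3$ ($g{\left(N \right)} = \left(3 + N\right) - N = 3$)
$\left(-7562 + g{\left(-157 \right)}\right) + 4546 = \left(-7562 + 3\right) + 4546 = -7559 + 4546 = -3013$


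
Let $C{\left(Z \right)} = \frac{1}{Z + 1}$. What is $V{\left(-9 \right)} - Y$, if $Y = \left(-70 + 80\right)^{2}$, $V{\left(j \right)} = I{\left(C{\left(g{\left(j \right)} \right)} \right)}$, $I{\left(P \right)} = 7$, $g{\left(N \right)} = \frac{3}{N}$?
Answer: $-93$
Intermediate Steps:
$C{\left(Z \right)} = \frac{1}{1 + Z}$
$V{\left(j \right)} = 7$
$Y = 100$ ($Y = 10^{2} = 100$)
$V{\left(-9 \right)} - Y = 7 - 100 = -93$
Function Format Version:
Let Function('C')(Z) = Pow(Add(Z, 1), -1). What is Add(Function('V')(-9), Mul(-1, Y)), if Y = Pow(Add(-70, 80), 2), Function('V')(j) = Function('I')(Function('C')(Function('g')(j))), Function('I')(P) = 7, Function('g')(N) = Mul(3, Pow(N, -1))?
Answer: -93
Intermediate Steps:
Function('C')(Z) = Pow(Add(1, Z), -1)
Function('V')(j) = 7
Y = 100 (Y = Pow(10, 2) = 100)
Add(Function('V')(-9), Mul(-1, Y)) = Add(7, Mul(-1, 100)) = Add(7, -100) = -93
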